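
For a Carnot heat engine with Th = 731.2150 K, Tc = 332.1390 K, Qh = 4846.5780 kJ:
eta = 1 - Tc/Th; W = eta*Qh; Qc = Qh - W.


eta = 1 - 332.1390/731.2150 = 0.5458
W = 0.5458 * 4846.5780 = 2645.1221 kJ
Qc = 4846.5780 - 2645.1221 = 2201.4559 kJ

eta = 54.5771%, W = 2645.1221 kJ, Qc = 2201.4559 kJ


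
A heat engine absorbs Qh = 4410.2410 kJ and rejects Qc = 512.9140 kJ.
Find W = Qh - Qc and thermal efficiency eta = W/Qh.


W = 4410.2410 - 512.9140 = 3897.3270 kJ
eta = 3897.3270 / 4410.2410 = 0.8837 = 88.3699%

W = 3897.3270 kJ, eta = 88.3699%


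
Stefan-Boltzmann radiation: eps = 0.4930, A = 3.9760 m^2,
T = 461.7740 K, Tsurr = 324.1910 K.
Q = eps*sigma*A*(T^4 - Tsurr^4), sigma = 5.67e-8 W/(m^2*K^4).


T^4 = 4.5469e+10
Tsurr^4 = 1.1046e+10
Q = 0.4930 * 5.67e-8 * 3.9760 * 3.4423e+10 = 3825.8573 W

3825.8573 W


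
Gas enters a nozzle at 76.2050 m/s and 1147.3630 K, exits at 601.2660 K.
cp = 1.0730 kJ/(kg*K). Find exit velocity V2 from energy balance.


dT = 546.0970 K
2*cp*1000*dT = 1171924.1620
V1^2 = 5807.2020
V2 = sqrt(1177731.3640) = 1085.2333 m/s

1085.2333 m/s


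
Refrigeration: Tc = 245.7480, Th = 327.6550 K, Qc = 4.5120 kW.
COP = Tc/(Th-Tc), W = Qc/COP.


COP = 245.7480 / 81.9070 = 3.0003
W = 4.5120 / 3.0003 = 1.5038 kW

COP = 3.0003, W = 1.5038 kW


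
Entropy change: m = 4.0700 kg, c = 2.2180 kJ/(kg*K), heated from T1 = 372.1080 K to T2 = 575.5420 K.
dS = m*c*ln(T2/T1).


T2/T1 = 1.5467
ln(T2/T1) = 0.4361
dS = 4.0700 * 2.2180 * 0.4361 = 3.9370 kJ/K

3.9370 kJ/K


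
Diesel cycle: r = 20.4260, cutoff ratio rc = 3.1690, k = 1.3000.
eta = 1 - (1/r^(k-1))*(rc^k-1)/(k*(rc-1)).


r^(k-1) = 2.4720
rc^k = 4.4792
eta = 0.5009 = 50.0863%

50.0863%


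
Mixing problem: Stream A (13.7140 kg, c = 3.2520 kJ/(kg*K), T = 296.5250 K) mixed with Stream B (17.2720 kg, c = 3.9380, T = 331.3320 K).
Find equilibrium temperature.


num = 35760.6543
den = 112.6151
Tf = 317.5477 K

317.5477 K


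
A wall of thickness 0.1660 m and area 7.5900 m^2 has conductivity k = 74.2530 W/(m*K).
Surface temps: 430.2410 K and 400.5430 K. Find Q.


dT = 29.6980 K
Q = 74.2530 * 7.5900 * 29.6980 / 0.1660 = 100826.5473 W

100826.5473 W


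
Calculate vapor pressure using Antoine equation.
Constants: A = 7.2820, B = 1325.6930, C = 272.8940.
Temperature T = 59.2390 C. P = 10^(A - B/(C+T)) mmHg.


C+T = 332.1330
B/(C+T) = 3.9915
log10(P) = 7.2820 - 3.9915 = 3.2905
P = 10^3.2905 = 1952.3055 mmHg

1952.3055 mmHg


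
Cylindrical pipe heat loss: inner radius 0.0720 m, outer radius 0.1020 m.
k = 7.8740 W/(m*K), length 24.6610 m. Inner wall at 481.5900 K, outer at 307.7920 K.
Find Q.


dT = 173.7980 K
ln(ro/ri) = 0.3483
Q = 2*pi*7.8740*24.6610*173.7980 / 0.3483 = 608791.9694 W

608791.9694 W


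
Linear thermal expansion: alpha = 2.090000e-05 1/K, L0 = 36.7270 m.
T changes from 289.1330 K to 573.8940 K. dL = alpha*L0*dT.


dT = 284.7610 K
dL = 2.090000e-05 * 36.7270 * 284.7610 = 0.218581 m
L_final = 36.945581 m

dL = 0.218581 m


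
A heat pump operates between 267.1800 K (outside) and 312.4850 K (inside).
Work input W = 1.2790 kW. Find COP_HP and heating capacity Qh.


COP = 312.4850 / 45.3050 = 6.8974
Qh = 6.8974 * 1.2790 = 8.8217 kW

COP = 6.8974, Qh = 8.8217 kW


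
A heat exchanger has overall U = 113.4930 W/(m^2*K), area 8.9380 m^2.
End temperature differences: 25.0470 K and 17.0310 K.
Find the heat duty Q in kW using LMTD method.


LMTD = 20.7820 K
Q = 113.4930 * 8.9380 * 20.7820 = 21081.2459 W = 21.0812 kW

21.0812 kW


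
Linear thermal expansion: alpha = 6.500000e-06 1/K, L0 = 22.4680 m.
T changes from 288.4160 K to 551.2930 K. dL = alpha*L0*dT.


dT = 262.8770 K
dL = 6.500000e-06 * 22.4680 * 262.8770 = 0.038391 m
L_final = 22.506391 m

dL = 0.038391 m


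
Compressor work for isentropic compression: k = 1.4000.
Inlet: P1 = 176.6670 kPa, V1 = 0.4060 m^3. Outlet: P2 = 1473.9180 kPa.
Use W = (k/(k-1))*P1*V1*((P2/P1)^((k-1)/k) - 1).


(k-1)/k = 0.2857
(P2/P1)^exp = 1.8333
W = 3.5000 * 176.6670 * 0.4060 * (1.8333 - 1) = 209.1950 kJ

209.1950 kJ


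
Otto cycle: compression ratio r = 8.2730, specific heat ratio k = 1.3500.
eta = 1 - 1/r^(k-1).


r^(k-1) = 2.0950
eta = 1 - 1/2.0950 = 0.5227 = 52.2671%

52.2671%


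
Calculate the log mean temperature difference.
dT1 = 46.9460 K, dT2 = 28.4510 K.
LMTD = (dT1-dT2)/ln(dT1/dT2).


dT1/dT2 = 1.6501
ln(dT1/dT2) = 0.5008
LMTD = 18.4950 / 0.5008 = 36.9298 K

36.9298 K


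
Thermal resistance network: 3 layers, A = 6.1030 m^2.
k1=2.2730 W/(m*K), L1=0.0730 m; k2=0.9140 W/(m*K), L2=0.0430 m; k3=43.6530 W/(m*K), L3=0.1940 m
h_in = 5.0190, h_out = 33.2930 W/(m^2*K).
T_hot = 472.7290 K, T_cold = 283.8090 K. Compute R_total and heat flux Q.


R_conv_in = 1/(5.0190*6.1030) = 0.0326
R_1 = 0.0730/(2.2730*6.1030) = 0.0053
R_2 = 0.0430/(0.9140*6.1030) = 0.0077
R_3 = 0.1940/(43.6530*6.1030) = 0.0007
R_conv_out = 1/(33.2930*6.1030) = 0.0049
R_total = 0.0513 K/W
Q = 188.9200 / 0.0513 = 3684.9867 W

R_total = 0.0513 K/W, Q = 3684.9867 W


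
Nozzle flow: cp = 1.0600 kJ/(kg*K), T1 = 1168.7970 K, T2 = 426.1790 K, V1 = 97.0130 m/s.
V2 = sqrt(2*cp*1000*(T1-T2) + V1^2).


dT = 742.6180 K
2*cp*1000*dT = 1574350.1600
V1^2 = 9411.5222
V2 = sqrt(1583761.6822) = 1258.4759 m/s

1258.4759 m/s


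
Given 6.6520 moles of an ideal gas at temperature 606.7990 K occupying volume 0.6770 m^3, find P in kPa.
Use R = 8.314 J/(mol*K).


P = nRT/V = 6.6520 * 8.314 * 606.7990 / 0.6770
= 33558.8536 / 0.6770 = 49569.9463 Pa = 49.5699 kPa

49.5699 kPa


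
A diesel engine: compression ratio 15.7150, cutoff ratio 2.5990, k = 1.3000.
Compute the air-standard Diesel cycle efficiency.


r^(k-1) = 2.2850
rc^k = 3.4614
eta = 0.4818 = 48.1808%

48.1808%


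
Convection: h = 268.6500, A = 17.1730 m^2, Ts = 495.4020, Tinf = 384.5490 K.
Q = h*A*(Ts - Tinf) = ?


dT = 110.8530 K
Q = 268.6500 * 17.1730 * 110.8530 = 511423.2476 W

511423.2476 W


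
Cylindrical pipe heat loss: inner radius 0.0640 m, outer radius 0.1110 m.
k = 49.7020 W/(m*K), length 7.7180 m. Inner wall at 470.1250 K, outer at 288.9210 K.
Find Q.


dT = 181.2040 K
ln(ro/ri) = 0.5506
Q = 2*pi*49.7020*7.7180*181.2040 / 0.5506 = 793145.5966 W

793145.5966 W


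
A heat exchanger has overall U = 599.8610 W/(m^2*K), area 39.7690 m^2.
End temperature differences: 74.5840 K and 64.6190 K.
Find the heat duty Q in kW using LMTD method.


LMTD = 69.4824 K
Q = 599.8610 * 39.7690 * 69.4824 = 1657564.3100 W = 1657.5643 kW

1657.5643 kW


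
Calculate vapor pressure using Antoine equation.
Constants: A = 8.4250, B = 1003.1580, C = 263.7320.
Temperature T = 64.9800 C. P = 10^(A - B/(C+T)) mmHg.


C+T = 328.7120
B/(C+T) = 3.0518
log10(P) = 8.4250 - 3.0518 = 5.3732
P = 10^5.3732 = 236165.2896 mmHg

236165.2896 mmHg


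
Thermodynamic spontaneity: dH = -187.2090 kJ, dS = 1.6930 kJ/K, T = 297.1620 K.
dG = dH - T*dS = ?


T*dS = 297.1620 * 1.6930 = 503.0953 kJ
dG = -187.2090 - 503.0953 = -690.3043 kJ (spontaneous)

dG = -690.3043 kJ, spontaneous


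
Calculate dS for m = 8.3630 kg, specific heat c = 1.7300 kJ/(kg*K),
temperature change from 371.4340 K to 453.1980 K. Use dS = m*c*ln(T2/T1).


T2/T1 = 1.2201
ln(T2/T1) = 0.1990
dS = 8.3630 * 1.7300 * 0.1990 = 2.8785 kJ/K

2.8785 kJ/K


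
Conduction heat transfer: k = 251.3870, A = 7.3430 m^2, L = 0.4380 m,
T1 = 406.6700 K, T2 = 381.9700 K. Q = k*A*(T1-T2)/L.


dT = 24.7000 K
Q = 251.3870 * 7.3430 * 24.7000 / 0.4380 = 104097.2331 W

104097.2331 W


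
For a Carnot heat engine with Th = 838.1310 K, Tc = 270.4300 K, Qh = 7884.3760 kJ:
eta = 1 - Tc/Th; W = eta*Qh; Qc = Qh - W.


eta = 1 - 270.4300/838.1310 = 0.6773
W = 0.6773 * 7884.3760 = 5340.4159 kJ
Qc = 7884.3760 - 5340.4159 = 2543.9601 kJ

eta = 67.7342%, W = 5340.4159 kJ, Qc = 2543.9601 kJ


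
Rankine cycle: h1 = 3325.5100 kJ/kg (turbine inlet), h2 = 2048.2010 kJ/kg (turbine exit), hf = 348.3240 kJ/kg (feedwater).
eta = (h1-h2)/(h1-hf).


W = 1277.3090 kJ/kg
Q_in = 2977.1860 kJ/kg
eta = 0.4290 = 42.9032%

eta = 42.9032%


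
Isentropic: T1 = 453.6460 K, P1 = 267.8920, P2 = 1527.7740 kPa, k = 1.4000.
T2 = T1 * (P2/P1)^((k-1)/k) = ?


(k-1)/k = 0.2857
(P2/P1)^exp = 1.6445
T2 = 453.6460 * 1.6445 = 746.0114 K

746.0114 K


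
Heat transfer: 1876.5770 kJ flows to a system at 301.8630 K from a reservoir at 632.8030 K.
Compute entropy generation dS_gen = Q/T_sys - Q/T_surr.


dS_sys = 1876.5770/301.8630 = 6.2167 kJ/K
dS_surr = -1876.5770/632.8030 = -2.9655 kJ/K
dS_gen = 6.2167 - 2.9655 = 3.2512 kJ/K (irreversible)

dS_gen = 3.2512 kJ/K, irreversible


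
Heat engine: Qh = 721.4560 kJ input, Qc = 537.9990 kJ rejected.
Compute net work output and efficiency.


W = 721.4560 - 537.9990 = 183.4570 kJ
eta = 183.4570 / 721.4560 = 0.2543 = 25.4287%

W = 183.4570 kJ, eta = 25.4287%


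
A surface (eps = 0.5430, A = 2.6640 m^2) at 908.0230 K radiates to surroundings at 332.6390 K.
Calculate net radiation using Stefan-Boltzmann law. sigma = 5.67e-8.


T^4 = 6.7981e+11
Tsurr^4 = 1.2243e+10
Q = 0.5430 * 5.67e-8 * 2.6640 * 6.6757e+11 = 54753.4799 W

54753.4799 W


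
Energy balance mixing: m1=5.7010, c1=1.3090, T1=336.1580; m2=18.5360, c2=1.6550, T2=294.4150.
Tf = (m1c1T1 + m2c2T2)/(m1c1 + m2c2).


num = 11540.4082
den = 38.1397
Tf = 302.5827 K

302.5827 K


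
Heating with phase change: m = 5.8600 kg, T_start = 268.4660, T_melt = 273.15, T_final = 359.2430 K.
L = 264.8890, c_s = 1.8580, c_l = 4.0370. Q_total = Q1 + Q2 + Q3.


Q1 (sensible, solid) = 5.8600 * 1.8580 * 4.6840 = 50.9988 kJ
Q2 (latent) = 5.8600 * 264.8890 = 1552.2495 kJ
Q3 (sensible, liquid) = 5.8600 * 4.0370 * 86.0930 = 2036.6866 kJ
Q_total = 3639.9350 kJ

3639.9350 kJ


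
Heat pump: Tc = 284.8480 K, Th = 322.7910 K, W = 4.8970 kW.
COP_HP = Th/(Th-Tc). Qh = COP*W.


COP = 322.7910 / 37.9430 = 8.5073
Qh = 8.5073 * 4.8970 = 41.6601 kW

COP = 8.5073, Qh = 41.6601 kW


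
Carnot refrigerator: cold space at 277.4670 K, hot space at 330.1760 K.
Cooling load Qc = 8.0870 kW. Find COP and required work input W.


COP = 277.4670 / 52.7090 = 5.2641
W = 8.0870 / 5.2641 = 1.5362 kW

COP = 5.2641, W = 1.5362 kW


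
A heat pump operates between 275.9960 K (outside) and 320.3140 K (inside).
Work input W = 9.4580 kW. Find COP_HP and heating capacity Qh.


COP = 320.3140 / 44.3180 = 7.2276
Qh = 7.2276 * 9.4580 = 68.3589 kW

COP = 7.2276, Qh = 68.3589 kW


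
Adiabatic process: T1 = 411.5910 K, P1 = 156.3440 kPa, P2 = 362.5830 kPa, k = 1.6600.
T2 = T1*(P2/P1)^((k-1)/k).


(k-1)/k = 0.3976
(P2/P1)^exp = 1.3972
T2 = 411.5910 * 1.3972 = 575.0638 K

575.0638 K


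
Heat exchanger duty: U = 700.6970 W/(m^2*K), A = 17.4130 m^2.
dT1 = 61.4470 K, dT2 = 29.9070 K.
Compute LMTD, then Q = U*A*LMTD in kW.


LMTD = 43.8005 K
Q = 700.6970 * 17.4130 * 43.8005 = 534420.7621 W = 534.4208 kW

534.4208 kW


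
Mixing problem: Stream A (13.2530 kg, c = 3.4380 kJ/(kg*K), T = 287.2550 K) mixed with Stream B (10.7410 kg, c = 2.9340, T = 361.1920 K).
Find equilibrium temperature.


num = 24471.0720
den = 77.0779
Tf = 317.4849 K

317.4849 K


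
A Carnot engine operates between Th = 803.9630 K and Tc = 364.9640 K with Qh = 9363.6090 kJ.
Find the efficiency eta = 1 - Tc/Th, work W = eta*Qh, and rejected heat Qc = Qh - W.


eta = 1 - 364.9640/803.9630 = 0.5460
W = 0.5460 * 9363.6090 = 5112.9405 kJ
Qc = 9363.6090 - 5112.9405 = 4250.6685 kJ

eta = 54.6044%, W = 5112.9405 kJ, Qc = 4250.6685 kJ


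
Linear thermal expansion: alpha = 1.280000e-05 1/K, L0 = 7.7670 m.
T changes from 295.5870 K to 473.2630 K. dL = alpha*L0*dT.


dT = 177.6760 K
dL = 1.280000e-05 * 7.7670 * 177.6760 = 0.017664 m
L_final = 7.784664 m

dL = 0.017664 m


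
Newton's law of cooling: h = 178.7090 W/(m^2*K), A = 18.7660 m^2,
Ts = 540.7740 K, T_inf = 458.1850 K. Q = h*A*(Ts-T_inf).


dT = 82.5890 K
Q = 178.7090 * 18.7660 * 82.5890 = 276974.8554 W

276974.8554 W


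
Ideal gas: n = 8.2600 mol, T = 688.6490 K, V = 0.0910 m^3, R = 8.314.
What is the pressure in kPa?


P = nRT/V = 8.2600 * 8.314 * 688.6490 / 0.0910
= 47292.0335 / 0.0910 = 519692.6760 Pa = 519.6927 kPa

519.6927 kPa


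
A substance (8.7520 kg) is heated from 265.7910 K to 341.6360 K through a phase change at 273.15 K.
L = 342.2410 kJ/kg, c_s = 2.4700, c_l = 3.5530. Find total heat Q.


Q1 (sensible, solid) = 8.7520 * 2.4700 * 7.3590 = 159.0827 kJ
Q2 (latent) = 8.7520 * 342.2410 = 2995.2932 kJ
Q3 (sensible, liquid) = 8.7520 * 3.5530 * 68.4860 = 2129.6308 kJ
Q_total = 5284.0068 kJ

5284.0068 kJ


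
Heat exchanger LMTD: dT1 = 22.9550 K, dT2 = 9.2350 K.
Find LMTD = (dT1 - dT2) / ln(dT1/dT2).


dT1/dT2 = 2.4857
ln(dT1/dT2) = 0.9105
LMTD = 13.7200 / 0.9105 = 15.0681 K

15.0681 K


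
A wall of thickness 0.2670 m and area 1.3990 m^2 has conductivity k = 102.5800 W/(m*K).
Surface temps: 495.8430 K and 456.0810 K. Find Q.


dT = 39.7620 K
Q = 102.5800 * 1.3990 * 39.7620 / 0.2670 = 21371.6163 W

21371.6163 W


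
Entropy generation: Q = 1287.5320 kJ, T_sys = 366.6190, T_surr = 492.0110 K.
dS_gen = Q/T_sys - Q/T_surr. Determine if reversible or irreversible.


dS_sys = 1287.5320/366.6190 = 3.5119 kJ/K
dS_surr = -1287.5320/492.0110 = -2.6169 kJ/K
dS_gen = 3.5119 - 2.6169 = 0.8950 kJ/K (irreversible)

dS_gen = 0.8950 kJ/K, irreversible


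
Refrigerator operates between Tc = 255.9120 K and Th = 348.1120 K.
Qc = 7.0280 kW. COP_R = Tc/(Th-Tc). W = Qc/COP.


COP = 255.9120 / 92.2000 = 2.7756
W = 7.0280 / 2.7756 = 2.5320 kW

COP = 2.7756, W = 2.5320 kW


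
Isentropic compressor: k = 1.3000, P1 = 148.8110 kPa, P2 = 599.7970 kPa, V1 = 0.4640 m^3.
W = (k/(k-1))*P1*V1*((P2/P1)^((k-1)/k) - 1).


(k-1)/k = 0.2308
(P2/P1)^exp = 1.3794
W = 4.3333 * 148.8110 * 0.4640 * (1.3794 - 1) = 113.5299 kJ

113.5299 kJ


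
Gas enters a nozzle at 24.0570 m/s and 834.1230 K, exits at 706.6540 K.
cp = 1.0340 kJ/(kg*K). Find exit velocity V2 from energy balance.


dT = 127.4690 K
2*cp*1000*dT = 263605.8920
V1^2 = 578.7392
V2 = sqrt(264184.6312) = 513.9889 m/s

513.9889 m/s


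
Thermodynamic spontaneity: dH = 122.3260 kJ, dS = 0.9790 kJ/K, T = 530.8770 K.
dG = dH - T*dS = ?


T*dS = 530.8770 * 0.9790 = 519.7286 kJ
dG = 122.3260 - 519.7286 = -397.4026 kJ (spontaneous)

dG = -397.4026 kJ, spontaneous


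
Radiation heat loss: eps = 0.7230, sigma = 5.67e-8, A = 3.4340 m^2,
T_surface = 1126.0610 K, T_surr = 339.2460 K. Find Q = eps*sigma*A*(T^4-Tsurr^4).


T^4 = 1.6079e+12
Tsurr^4 = 1.3245e+10
Q = 0.7230 * 5.67e-8 * 3.4340 * 1.5946e+12 = 224479.5938 W

224479.5938 W


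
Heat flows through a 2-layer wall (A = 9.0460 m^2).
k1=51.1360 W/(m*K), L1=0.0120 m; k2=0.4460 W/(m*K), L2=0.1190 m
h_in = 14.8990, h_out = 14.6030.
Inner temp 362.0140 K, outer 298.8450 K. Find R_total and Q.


R_conv_in = 1/(14.8990*9.0460) = 0.0074
R_1 = 0.0120/(51.1360*9.0460) = 2.5942e-05
R_2 = 0.1190/(0.4460*9.0460) = 0.0295
R_conv_out = 1/(14.6030*9.0460) = 0.0076
R_total = 0.0445 K/W
Q = 63.1690 / 0.0445 = 1419.1703 W

R_total = 0.0445 K/W, Q = 1419.1703 W


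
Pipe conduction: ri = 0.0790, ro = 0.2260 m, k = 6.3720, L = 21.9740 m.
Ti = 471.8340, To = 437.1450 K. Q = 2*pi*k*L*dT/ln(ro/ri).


dT = 34.6890 K
ln(ro/ri) = 1.0511
Q = 2*pi*6.3720*21.9740*34.6890 / 1.0511 = 29034.7313 W

29034.7313 W


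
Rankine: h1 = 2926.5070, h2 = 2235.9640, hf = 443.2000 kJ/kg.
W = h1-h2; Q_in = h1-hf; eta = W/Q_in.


W = 690.5430 kJ/kg
Q_in = 2483.3070 kJ/kg
eta = 0.2781 = 27.8074%

eta = 27.8074%


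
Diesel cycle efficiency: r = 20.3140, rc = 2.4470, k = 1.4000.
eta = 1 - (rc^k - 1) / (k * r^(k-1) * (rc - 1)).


r^(k-1) = 3.3352
rc^k = 3.5002
eta = 0.6300 = 62.9957%

62.9957%


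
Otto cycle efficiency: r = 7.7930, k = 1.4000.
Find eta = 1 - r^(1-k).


r^(k-1) = 2.2734
eta = 1 - 1/2.2734 = 0.5601 = 56.0136%

56.0136%


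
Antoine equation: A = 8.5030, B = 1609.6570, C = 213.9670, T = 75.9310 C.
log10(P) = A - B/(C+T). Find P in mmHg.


C+T = 289.8980
B/(C+T) = 5.5525
log10(P) = 8.5030 - 5.5525 = 2.9505
P = 10^2.9505 = 892.2893 mmHg

892.2893 mmHg


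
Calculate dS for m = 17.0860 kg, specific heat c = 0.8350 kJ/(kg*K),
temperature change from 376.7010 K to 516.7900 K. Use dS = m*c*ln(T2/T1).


T2/T1 = 1.3719
ln(T2/T1) = 0.3162
dS = 17.0860 * 0.8350 * 0.3162 = 4.5109 kJ/K

4.5109 kJ/K


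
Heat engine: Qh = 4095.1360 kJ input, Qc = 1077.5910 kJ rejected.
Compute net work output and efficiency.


W = 4095.1360 - 1077.5910 = 3017.5450 kJ
eta = 3017.5450 / 4095.1360 = 0.7369 = 73.6861%

W = 3017.5450 kJ, eta = 73.6861%


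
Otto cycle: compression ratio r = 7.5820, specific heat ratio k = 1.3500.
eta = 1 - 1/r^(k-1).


r^(k-1) = 2.0320
eta = 1 - 1/2.0320 = 0.5079 = 50.7875%

50.7875%


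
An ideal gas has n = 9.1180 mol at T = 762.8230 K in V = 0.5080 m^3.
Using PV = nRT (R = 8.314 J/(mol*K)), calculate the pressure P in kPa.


P = nRT/V = 9.1180 * 8.314 * 762.8230 / 0.5080
= 57827.3628 / 0.5080 = 113833.3914 Pa = 113.8334 kPa

113.8334 kPa


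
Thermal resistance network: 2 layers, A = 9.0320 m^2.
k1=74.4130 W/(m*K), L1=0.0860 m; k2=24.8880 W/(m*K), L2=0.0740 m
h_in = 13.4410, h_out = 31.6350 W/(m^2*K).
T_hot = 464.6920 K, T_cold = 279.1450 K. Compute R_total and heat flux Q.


R_conv_in = 1/(13.4410*9.0320) = 0.0082
R_1 = 0.0860/(74.4130*9.0320) = 0.0001
R_2 = 0.0740/(24.8880*9.0320) = 0.0003
R_conv_out = 1/(31.6350*9.0320) = 0.0035
R_total = 0.0122 K/W
Q = 185.5470 / 0.0122 = 15215.8935 W

R_total = 0.0122 K/W, Q = 15215.8935 W


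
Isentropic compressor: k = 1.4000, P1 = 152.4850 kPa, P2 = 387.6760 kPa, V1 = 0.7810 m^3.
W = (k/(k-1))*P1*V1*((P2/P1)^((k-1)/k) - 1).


(k-1)/k = 0.2857
(P2/P1)^exp = 1.3055
W = 3.5000 * 152.4850 * 0.7810 * (1.3055 - 1) = 127.3460 kJ

127.3460 kJ


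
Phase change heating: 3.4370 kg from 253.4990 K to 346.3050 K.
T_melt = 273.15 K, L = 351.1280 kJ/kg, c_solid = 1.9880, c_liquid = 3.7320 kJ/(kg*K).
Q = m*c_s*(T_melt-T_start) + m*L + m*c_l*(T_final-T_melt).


Q1 (sensible, solid) = 3.4370 * 1.9880 * 19.6510 = 134.2705 kJ
Q2 (latent) = 3.4370 * 351.1280 = 1206.8269 kJ
Q3 (sensible, liquid) = 3.4370 * 3.7320 * 73.1550 = 938.3507 kJ
Q_total = 2279.4481 kJ

2279.4481 kJ


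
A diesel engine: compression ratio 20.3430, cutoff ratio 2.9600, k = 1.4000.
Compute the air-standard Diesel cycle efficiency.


r^(k-1) = 3.3371
rc^k = 4.5689
eta = 0.6103 = 61.0255%

61.0255%


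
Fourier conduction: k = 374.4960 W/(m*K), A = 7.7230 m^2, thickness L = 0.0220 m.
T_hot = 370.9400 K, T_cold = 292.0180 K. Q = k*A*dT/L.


dT = 78.9220 K
Q = 374.4960 * 7.7230 * 78.9220 / 0.0220 = 1.0375e+07 W

1.0375e+07 W


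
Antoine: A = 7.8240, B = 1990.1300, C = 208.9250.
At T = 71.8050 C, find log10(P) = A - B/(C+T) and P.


C+T = 280.7300
B/(C+T) = 7.0891
log10(P) = 7.8240 - 7.0891 = 0.7349
P = 10^0.7349 = 5.4309 mmHg

5.4309 mmHg


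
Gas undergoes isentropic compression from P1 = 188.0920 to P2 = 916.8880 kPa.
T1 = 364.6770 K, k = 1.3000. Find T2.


(k-1)/k = 0.2308
(P2/P1)^exp = 1.4413
T2 = 364.6770 * 1.4413 = 525.6118 K

525.6118 K


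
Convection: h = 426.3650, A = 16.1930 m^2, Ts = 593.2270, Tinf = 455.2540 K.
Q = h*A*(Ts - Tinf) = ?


dT = 137.9730 K
Q = 426.3650 * 16.1930 * 137.9730 = 952583.3139 W

952583.3139 W


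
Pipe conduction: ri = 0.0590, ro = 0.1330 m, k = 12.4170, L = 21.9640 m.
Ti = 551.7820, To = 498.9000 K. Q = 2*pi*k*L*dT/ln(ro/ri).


dT = 52.8820 K
ln(ro/ri) = 0.8128
Q = 2*pi*12.4170*21.9640*52.8820 / 0.8128 = 111487.4336 W

111487.4336 W


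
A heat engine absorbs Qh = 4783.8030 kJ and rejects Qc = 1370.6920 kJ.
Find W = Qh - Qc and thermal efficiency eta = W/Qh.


W = 4783.8030 - 1370.6920 = 3413.1110 kJ
eta = 3413.1110 / 4783.8030 = 0.7135 = 71.3472%

W = 3413.1110 kJ, eta = 71.3472%


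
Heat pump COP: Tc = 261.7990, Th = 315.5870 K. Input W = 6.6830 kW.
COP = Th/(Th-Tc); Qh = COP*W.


COP = 315.5870 / 53.7880 = 5.8672
Qh = 5.8672 * 6.6830 = 39.2108 kW

COP = 5.8672, Qh = 39.2108 kW


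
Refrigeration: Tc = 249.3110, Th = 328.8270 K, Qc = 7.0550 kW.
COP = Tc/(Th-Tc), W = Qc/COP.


COP = 249.3110 / 79.5160 = 3.1354
W = 7.0550 / 3.1354 = 2.2501 kW

COP = 3.1354, W = 2.2501 kW


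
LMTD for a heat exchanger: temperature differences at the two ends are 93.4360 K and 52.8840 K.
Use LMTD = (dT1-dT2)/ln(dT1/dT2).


dT1/dT2 = 1.7668
ln(dT1/dT2) = 0.5692
LMTD = 40.5520 / 0.5692 = 71.2469 K

71.2469 K


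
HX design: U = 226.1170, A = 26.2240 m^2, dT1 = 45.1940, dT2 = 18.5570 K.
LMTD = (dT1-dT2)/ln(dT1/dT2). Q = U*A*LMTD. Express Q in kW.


LMTD = 29.9253 K
Q = 226.1170 * 26.2240 * 29.9253 = 177447.6451 W = 177.4476 kW

177.4476 kW


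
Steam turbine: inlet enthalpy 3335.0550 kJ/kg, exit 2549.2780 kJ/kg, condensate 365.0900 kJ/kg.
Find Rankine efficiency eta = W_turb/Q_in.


W = 785.7770 kJ/kg
Q_in = 2969.9650 kJ/kg
eta = 0.2646 = 26.4574%

eta = 26.4574%


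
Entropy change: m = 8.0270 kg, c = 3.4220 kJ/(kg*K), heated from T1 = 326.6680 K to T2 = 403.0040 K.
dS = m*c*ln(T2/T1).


T2/T1 = 1.2337
ln(T2/T1) = 0.2100
dS = 8.0270 * 3.4220 * 0.2100 = 5.7684 kJ/K

5.7684 kJ/K


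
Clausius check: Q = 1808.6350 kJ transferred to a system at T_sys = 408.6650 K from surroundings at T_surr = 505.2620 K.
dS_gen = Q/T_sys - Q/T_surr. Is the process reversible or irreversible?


dS_sys = 1808.6350/408.6650 = 4.4257 kJ/K
dS_surr = -1808.6350/505.2620 = -3.5796 kJ/K
dS_gen = 4.4257 - 3.5796 = 0.8461 kJ/K (irreversible)

dS_gen = 0.8461 kJ/K, irreversible


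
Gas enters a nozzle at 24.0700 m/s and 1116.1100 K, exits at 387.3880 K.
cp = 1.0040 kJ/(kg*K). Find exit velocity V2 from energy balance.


dT = 728.7220 K
2*cp*1000*dT = 1463273.7760
V1^2 = 579.3649
V2 = sqrt(1463853.1409) = 1209.8980 m/s

1209.8980 m/s


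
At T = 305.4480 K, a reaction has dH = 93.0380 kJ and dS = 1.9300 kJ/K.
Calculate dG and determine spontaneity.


T*dS = 305.4480 * 1.9300 = 589.5146 kJ
dG = 93.0380 - 589.5146 = -496.4766 kJ (spontaneous)

dG = -496.4766 kJ, spontaneous


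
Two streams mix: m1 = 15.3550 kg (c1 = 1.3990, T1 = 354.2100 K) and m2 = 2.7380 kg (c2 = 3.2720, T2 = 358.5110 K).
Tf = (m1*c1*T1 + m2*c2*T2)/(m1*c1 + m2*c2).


num = 10820.8189
den = 30.4404
Tf = 355.4758 K

355.4758 K


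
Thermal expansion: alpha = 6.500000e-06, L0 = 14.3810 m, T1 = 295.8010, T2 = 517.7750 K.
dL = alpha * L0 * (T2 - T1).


dT = 221.9740 K
dL = 6.500000e-06 * 14.3810 * 221.9740 = 0.020749 m
L_final = 14.401749 m

dL = 0.020749 m


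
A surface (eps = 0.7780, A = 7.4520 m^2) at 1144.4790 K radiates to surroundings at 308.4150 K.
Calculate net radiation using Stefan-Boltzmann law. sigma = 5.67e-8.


T^4 = 1.7157e+12
Tsurr^4 = 9.0478e+09
Q = 0.7780 * 5.67e-8 * 7.4520 * 1.7066e+12 = 561009.7911 W

561009.7911 W


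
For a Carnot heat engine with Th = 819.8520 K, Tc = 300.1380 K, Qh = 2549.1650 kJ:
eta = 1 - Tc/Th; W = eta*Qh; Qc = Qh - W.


eta = 1 - 300.1380/819.8520 = 0.6339
W = 0.6339 * 2549.1650 = 1615.9462 kJ
Qc = 2549.1650 - 1615.9462 = 933.2188 kJ

eta = 63.3912%, W = 1615.9462 kJ, Qc = 933.2188 kJ


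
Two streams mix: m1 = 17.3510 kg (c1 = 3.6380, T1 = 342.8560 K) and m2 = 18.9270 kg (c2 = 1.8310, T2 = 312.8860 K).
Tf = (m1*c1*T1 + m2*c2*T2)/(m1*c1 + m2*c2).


num = 32485.2478
den = 97.7783
Tf = 332.2338 K

332.2338 K


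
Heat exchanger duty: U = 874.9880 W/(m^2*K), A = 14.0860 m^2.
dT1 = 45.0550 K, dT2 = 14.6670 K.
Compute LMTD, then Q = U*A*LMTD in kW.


LMTD = 27.0769 K
Q = 874.9880 * 14.0860 * 27.0769 = 333725.3280 W = 333.7253 kW

333.7253 kW


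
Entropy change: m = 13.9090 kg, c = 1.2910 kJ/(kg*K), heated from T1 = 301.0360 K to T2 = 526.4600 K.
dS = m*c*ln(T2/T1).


T2/T1 = 1.7488
ln(T2/T1) = 0.5589
dS = 13.9090 * 1.2910 * 0.5589 = 10.0367 kJ/K

10.0367 kJ/K


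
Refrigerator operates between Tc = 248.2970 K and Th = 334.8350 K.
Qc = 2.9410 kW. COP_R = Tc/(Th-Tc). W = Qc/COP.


COP = 248.2970 / 86.5380 = 2.8692
W = 2.9410 / 2.8692 = 1.0250 kW

COP = 2.8692, W = 1.0250 kW


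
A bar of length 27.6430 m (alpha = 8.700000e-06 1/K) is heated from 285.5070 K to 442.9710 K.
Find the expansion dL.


dT = 157.4640 K
dL = 8.700000e-06 * 27.6430 * 157.4640 = 0.037869 m
L_final = 27.680869 m

dL = 0.037869 m


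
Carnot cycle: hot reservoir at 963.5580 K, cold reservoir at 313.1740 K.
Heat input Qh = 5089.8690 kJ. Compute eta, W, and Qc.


eta = 1 - 313.1740/963.5580 = 0.6750
W = 0.6750 * 5089.8690 = 3435.5683 kJ
Qc = 5089.8690 - 3435.5683 = 1654.3007 kJ

eta = 67.4982%, W = 3435.5683 kJ, Qc = 1654.3007 kJ


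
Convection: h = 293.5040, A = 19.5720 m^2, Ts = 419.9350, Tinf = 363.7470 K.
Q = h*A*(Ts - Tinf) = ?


dT = 56.1880 K
Q = 293.5040 * 19.5720 * 56.1880 = 322769.7347 W

322769.7347 W


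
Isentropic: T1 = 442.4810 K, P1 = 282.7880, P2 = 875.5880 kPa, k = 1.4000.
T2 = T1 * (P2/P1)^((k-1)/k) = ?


(k-1)/k = 0.2857
(P2/P1)^exp = 1.3811
T2 = 442.4810 * 1.3811 = 611.1310 K

611.1310 K


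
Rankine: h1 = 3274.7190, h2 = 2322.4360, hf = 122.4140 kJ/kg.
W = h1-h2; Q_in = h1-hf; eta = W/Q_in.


W = 952.2830 kJ/kg
Q_in = 3152.3050 kJ/kg
eta = 0.3021 = 30.2091%

eta = 30.2091%


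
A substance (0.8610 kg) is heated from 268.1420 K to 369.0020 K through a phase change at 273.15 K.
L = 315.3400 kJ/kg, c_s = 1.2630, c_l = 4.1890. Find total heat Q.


Q1 (sensible, solid) = 0.8610 * 1.2630 * 5.0080 = 5.4459 kJ
Q2 (latent) = 0.8610 * 315.3400 = 271.5077 kJ
Q3 (sensible, liquid) = 0.8610 * 4.1890 * 95.8520 = 345.7122 kJ
Q_total = 622.6658 kJ

622.6658 kJ


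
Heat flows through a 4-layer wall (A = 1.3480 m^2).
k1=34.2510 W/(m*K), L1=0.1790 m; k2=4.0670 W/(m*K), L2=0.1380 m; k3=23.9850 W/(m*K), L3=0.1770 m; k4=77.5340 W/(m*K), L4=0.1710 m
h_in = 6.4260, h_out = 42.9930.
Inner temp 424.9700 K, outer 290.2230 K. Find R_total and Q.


R_conv_in = 1/(6.4260*1.3480) = 0.1154
R_1 = 0.1790/(34.2510*1.3480) = 0.0039
R_2 = 0.1380/(4.0670*1.3480) = 0.0252
R_3 = 0.1770/(23.9850*1.3480) = 0.0055
R_4 = 0.1710/(77.5340*1.3480) = 0.0016
R_conv_out = 1/(42.9930*1.3480) = 0.0173
R_total = 0.1689 K/W
Q = 134.7470 / 0.1689 = 797.9911 W

R_total = 0.1689 K/W, Q = 797.9911 W


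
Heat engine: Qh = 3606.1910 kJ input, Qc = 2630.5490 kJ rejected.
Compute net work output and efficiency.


W = 3606.1910 - 2630.5490 = 975.6420 kJ
eta = 975.6420 / 3606.1910 = 0.2705 = 27.0546%

W = 975.6420 kJ, eta = 27.0546%


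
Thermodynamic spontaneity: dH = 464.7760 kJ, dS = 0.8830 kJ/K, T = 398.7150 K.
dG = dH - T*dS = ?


T*dS = 398.7150 * 0.8830 = 352.0653 kJ
dG = 464.7760 - 352.0653 = 112.7107 kJ (non-spontaneous)

dG = 112.7107 kJ, non-spontaneous


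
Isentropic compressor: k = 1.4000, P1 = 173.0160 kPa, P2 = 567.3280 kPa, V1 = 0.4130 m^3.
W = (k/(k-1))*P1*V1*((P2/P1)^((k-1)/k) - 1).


(k-1)/k = 0.2857
(P2/P1)^exp = 1.4040
W = 3.5000 * 173.0160 * 0.4130 * (1.4040 - 1) = 101.0297 kJ

101.0297 kJ


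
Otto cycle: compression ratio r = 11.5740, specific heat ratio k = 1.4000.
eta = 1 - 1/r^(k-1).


r^(k-1) = 2.6631
eta = 1 - 1/2.6631 = 0.6245 = 62.4503%

62.4503%


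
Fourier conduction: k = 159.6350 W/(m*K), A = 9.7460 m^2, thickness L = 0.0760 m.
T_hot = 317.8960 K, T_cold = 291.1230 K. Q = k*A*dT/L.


dT = 26.7730 K
Q = 159.6350 * 9.7460 * 26.7730 / 0.0760 = 548072.4468 W

548072.4468 W


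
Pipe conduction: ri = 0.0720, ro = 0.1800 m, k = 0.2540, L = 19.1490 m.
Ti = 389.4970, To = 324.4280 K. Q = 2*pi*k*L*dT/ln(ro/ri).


dT = 65.0690 K
ln(ro/ri) = 0.9163
Q = 2*pi*0.2540*19.1490*65.0690 / 0.9163 = 2170.2038 W

2170.2038 W


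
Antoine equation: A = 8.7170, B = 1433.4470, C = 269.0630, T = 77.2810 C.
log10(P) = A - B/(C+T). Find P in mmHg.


C+T = 346.3440
B/(C+T) = 4.1388
log10(P) = 8.7170 - 4.1388 = 4.5782
P = 10^4.5782 = 37862.0799 mmHg

37862.0799 mmHg


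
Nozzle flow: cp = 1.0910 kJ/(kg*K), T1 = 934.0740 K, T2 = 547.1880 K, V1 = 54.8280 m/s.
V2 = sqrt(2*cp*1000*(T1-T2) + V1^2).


dT = 386.8860 K
2*cp*1000*dT = 844185.2520
V1^2 = 3006.1096
V2 = sqrt(847191.3616) = 920.4300 m/s

920.4300 m/s


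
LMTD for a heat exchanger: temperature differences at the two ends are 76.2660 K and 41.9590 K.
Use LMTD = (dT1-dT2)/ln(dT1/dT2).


dT1/dT2 = 1.8176
ln(dT1/dT2) = 0.5975
LMTD = 34.3070 / 0.5975 = 57.4143 K

57.4143 K


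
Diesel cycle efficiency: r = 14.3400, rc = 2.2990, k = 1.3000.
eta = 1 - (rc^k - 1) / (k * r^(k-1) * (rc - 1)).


r^(k-1) = 2.2231
rc^k = 2.9512
eta = 0.4803 = 48.0258%

48.0258%


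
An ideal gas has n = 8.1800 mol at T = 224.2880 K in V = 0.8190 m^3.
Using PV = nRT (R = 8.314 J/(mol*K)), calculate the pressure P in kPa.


P = nRT/V = 8.1800 * 8.314 * 224.2880 / 0.8190
= 15253.4949 / 0.8190 = 18624.5359 Pa = 18.6245 kPa

18.6245 kPa


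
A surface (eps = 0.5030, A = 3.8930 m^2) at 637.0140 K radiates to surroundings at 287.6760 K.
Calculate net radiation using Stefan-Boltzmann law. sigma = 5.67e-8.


T^4 = 1.6466e+11
Tsurr^4 = 6.8488e+09
Q = 0.5030 * 5.67e-8 * 3.8930 * 1.5781e+11 = 17521.9083 W

17521.9083 W


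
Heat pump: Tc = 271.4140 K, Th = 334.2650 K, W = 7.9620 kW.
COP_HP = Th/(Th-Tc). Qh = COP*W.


COP = 334.2650 / 62.8510 = 5.3184
Qh = 5.3184 * 7.9620 = 42.3449 kW

COP = 5.3184, Qh = 42.3449 kW


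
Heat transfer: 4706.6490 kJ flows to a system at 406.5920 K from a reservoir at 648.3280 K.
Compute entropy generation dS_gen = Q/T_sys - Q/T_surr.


dS_sys = 4706.6490/406.5920 = 11.5759 kJ/K
dS_surr = -4706.6490/648.3280 = -7.2597 kJ/K
dS_gen = 11.5759 - 7.2597 = 4.3162 kJ/K (irreversible)

dS_gen = 4.3162 kJ/K, irreversible


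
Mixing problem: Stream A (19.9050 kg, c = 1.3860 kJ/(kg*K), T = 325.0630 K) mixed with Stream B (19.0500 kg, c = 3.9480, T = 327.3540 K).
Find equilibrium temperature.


num = 33588.0432
den = 102.7977
Tf = 326.7392 K

326.7392 K


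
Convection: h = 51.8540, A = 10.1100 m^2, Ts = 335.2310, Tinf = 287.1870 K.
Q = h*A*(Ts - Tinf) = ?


dT = 48.0440 K
Q = 51.8540 * 10.1100 * 48.0440 = 25186.7759 W

25186.7759 W


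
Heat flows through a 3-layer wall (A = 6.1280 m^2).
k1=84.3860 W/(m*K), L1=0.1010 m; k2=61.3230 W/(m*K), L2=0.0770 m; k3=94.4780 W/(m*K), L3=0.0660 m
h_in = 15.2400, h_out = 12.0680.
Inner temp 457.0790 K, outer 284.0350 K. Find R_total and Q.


R_conv_in = 1/(15.2400*6.1280) = 0.0107
R_1 = 0.1010/(84.3860*6.1280) = 0.0002
R_2 = 0.0770/(61.3230*6.1280) = 0.0002
R_3 = 0.0660/(94.4780*6.1280) = 0.0001
R_conv_out = 1/(12.0680*6.1280) = 0.0135
R_total = 0.0247 K/W
Q = 173.0440 / 0.0247 = 6993.3518 W

R_total = 0.0247 K/W, Q = 6993.3518 W


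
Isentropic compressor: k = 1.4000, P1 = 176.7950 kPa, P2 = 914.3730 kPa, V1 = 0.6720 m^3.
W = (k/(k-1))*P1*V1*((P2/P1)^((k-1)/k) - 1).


(k-1)/k = 0.2857
(P2/P1)^exp = 1.5992
W = 3.5000 * 176.7950 * 0.6720 * (1.5992 - 1) = 249.1577 kJ

249.1577 kJ


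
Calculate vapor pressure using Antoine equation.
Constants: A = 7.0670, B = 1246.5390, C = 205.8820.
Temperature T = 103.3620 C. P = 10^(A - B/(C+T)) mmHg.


C+T = 309.2440
B/(C+T) = 4.0309
log10(P) = 7.0670 - 4.0309 = 3.0361
P = 10^3.0361 = 1086.6163 mmHg

1086.6163 mmHg


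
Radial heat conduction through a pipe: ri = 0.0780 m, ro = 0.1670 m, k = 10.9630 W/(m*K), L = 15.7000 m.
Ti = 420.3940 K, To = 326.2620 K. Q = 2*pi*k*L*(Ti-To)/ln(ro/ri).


dT = 94.1320 K
ln(ro/ri) = 0.7613
Q = 2*pi*10.9630*15.7000*94.1320 / 0.7613 = 133720.7970 W

133720.7970 W


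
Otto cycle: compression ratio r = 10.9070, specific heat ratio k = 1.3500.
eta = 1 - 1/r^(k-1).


r^(k-1) = 2.3078
eta = 1 - 1/2.3078 = 0.5667 = 56.6686%

56.6686%


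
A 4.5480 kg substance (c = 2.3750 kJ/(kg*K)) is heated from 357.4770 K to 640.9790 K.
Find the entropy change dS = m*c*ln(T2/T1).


T2/T1 = 1.7931
ln(T2/T1) = 0.5839
dS = 4.5480 * 2.3750 * 0.5839 = 6.3073 kJ/K

6.3073 kJ/K


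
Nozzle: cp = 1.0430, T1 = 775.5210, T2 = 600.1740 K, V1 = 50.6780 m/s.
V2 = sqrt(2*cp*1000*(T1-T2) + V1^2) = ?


dT = 175.3470 K
2*cp*1000*dT = 365773.8420
V1^2 = 2568.2597
V2 = sqrt(368342.1017) = 606.9119 m/s

606.9119 m/s


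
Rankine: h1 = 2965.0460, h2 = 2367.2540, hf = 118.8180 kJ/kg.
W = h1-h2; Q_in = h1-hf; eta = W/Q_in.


W = 597.7920 kJ/kg
Q_in = 2846.2280 kJ/kg
eta = 0.2100 = 21.0030%

eta = 21.0030%


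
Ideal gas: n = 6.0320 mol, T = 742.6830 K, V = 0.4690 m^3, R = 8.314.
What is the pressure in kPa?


P = nRT/V = 6.0320 * 8.314 * 742.6830 / 0.4690
= 37245.5881 / 0.4690 = 79414.9000 Pa = 79.4149 kPa

79.4149 kPa


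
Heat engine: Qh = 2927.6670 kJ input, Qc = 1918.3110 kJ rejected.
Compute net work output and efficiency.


W = 2927.6670 - 1918.3110 = 1009.3560 kJ
eta = 1009.3560 / 2927.6670 = 0.3448 = 34.4765%

W = 1009.3560 kJ, eta = 34.4765%


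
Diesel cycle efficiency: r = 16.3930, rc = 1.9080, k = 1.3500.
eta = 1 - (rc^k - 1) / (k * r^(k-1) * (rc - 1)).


r^(k-1) = 2.6615
rc^k = 2.3921
eta = 0.5733 = 57.3300%

57.3300%


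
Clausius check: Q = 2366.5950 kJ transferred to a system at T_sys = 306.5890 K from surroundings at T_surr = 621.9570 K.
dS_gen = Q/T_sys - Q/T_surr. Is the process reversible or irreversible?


dS_sys = 2366.5950/306.5890 = 7.7191 kJ/K
dS_surr = -2366.5950/621.9570 = -3.8051 kJ/K
dS_gen = 7.7191 - 3.8051 = 3.9140 kJ/K (irreversible)

dS_gen = 3.9140 kJ/K, irreversible


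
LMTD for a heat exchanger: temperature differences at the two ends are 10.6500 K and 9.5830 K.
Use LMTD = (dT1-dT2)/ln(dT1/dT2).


dT1/dT2 = 1.1113
ln(dT1/dT2) = 0.1056
LMTD = 1.0670 / 0.1056 = 10.1071 K

10.1071 K


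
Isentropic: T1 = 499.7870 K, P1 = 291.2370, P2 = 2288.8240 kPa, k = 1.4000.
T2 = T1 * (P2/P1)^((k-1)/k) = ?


(k-1)/k = 0.2857
(P2/P1)^exp = 1.8023
T2 = 499.7870 * 1.8023 = 900.7490 K

900.7490 K


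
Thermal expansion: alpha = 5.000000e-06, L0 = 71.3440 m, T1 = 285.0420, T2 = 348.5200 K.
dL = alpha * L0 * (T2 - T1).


dT = 63.4780 K
dL = 5.000000e-06 * 71.3440 * 63.4780 = 0.022644 m
L_final = 71.366644 m

dL = 0.022644 m


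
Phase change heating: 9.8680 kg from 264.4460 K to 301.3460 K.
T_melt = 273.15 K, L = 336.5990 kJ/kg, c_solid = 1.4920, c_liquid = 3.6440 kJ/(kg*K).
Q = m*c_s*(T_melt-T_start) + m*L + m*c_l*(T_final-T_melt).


Q1 (sensible, solid) = 9.8680 * 1.4920 * 8.7040 = 128.1495 kJ
Q2 (latent) = 9.8680 * 336.5990 = 3321.5589 kJ
Q3 (sensible, liquid) = 9.8680 * 3.6440 * 28.1960 = 1013.8997 kJ
Q_total = 4463.6081 kJ

4463.6081 kJ


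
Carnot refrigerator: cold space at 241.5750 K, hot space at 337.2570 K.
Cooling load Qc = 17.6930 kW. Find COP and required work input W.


COP = 241.5750 / 95.6820 = 2.5248
W = 17.6930 / 2.5248 = 7.0078 kW

COP = 2.5248, W = 7.0078 kW


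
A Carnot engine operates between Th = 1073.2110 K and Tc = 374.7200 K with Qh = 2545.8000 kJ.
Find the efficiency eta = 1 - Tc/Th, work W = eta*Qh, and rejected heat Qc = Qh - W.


eta = 1 - 374.7200/1073.2110 = 0.6508
W = 0.6508 * 2545.8000 = 1656.9141 kJ
Qc = 2545.8000 - 1656.9141 = 888.8859 kJ

eta = 65.0842%, W = 1656.9141 kJ, Qc = 888.8859 kJ


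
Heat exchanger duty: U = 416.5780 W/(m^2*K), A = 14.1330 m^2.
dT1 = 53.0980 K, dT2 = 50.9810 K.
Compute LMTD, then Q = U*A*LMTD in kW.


LMTD = 52.0323 K
Q = 416.5780 * 14.1330 * 52.0323 = 306340.1359 W = 306.3401 kW

306.3401 kW


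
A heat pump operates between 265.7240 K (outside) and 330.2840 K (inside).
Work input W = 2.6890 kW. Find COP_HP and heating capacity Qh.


COP = 330.2840 / 64.5600 = 5.1159
Qh = 5.1159 * 2.6890 = 13.7567 kW

COP = 5.1159, Qh = 13.7567 kW


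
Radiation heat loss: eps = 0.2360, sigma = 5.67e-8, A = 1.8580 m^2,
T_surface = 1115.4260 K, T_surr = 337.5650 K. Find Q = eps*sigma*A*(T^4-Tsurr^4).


T^4 = 1.5480e+12
Tsurr^4 = 1.2985e+10
Q = 0.2360 * 5.67e-8 * 1.8580 * 1.5350e+12 = 38163.2656 W

38163.2656 W


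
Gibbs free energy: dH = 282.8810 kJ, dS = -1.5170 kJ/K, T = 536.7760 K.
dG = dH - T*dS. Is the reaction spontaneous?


T*dS = 536.7760 * -1.5170 = -814.2892 kJ
dG = 282.8810 + 814.2892 = 1097.1702 kJ (non-spontaneous)

dG = 1097.1702 kJ, non-spontaneous


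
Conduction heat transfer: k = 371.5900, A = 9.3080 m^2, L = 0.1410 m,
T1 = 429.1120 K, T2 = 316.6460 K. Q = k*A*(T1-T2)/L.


dT = 112.4660 K
Q = 371.5900 * 9.3080 * 112.4660 / 0.1410 = 2758814.6856 W

2758814.6856 W


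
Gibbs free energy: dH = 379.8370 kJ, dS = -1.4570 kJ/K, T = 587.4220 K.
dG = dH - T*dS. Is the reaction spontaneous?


T*dS = 587.4220 * -1.4570 = -855.8739 kJ
dG = 379.8370 + 855.8739 = 1235.7109 kJ (non-spontaneous)

dG = 1235.7109 kJ, non-spontaneous


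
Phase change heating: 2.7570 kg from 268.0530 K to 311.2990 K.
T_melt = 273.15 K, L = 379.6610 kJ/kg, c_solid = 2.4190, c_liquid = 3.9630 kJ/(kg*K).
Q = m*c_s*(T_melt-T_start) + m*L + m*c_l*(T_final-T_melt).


Q1 (sensible, solid) = 2.7570 * 2.4190 * 5.0970 = 33.9928 kJ
Q2 (latent) = 2.7570 * 379.6610 = 1046.7254 kJ
Q3 (sensible, liquid) = 2.7570 * 3.9630 * 38.1490 = 416.8156 kJ
Q_total = 1497.5338 kJ

1497.5338 kJ


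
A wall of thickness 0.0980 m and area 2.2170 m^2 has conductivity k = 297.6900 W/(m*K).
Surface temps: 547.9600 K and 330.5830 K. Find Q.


dT = 217.3770 K
Q = 297.6900 * 2.2170 * 217.3770 / 0.0980 = 1463920.3713 W

1463920.3713 W


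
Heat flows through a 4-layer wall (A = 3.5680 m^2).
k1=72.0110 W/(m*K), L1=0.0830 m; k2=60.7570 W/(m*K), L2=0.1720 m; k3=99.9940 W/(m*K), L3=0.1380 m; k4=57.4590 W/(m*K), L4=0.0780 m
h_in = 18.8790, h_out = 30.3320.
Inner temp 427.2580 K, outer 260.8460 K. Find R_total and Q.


R_conv_in = 1/(18.8790*3.5680) = 0.0148
R_1 = 0.0830/(72.0110*3.5680) = 0.0003
R_2 = 0.1720/(60.7570*3.5680) = 0.0008
R_3 = 0.1380/(99.9940*3.5680) = 0.0004
R_4 = 0.0780/(57.4590*3.5680) = 0.0004
R_conv_out = 1/(30.3320*3.5680) = 0.0092
R_total = 0.0260 K/W
Q = 166.4120 / 0.0260 = 6408.0244 W

R_total = 0.0260 K/W, Q = 6408.0244 W


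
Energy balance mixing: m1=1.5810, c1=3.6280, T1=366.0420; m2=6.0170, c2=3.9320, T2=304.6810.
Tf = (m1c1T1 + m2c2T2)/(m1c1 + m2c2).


num = 9307.9688
den = 29.3947
Tf = 316.6545 K

316.6545 K


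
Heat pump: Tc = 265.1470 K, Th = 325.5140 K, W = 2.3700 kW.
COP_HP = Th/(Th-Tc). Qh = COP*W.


COP = 325.5140 / 60.3670 = 5.3923
Qh = 5.3923 * 2.3700 = 12.7796 kW

COP = 5.3923, Qh = 12.7796 kW


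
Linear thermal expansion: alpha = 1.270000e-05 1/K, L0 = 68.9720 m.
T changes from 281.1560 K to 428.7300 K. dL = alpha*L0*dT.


dT = 147.5740 K
dL = 1.270000e-05 * 68.9720 * 147.5740 = 0.129267 m
L_final = 69.101267 m

dL = 0.129267 m


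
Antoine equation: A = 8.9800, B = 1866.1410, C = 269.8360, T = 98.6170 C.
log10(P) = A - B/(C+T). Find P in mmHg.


C+T = 368.4530
B/(C+T) = 5.0648
log10(P) = 8.9800 - 5.0648 = 3.9152
P = 10^3.9152 = 8226.2013 mmHg

8226.2013 mmHg


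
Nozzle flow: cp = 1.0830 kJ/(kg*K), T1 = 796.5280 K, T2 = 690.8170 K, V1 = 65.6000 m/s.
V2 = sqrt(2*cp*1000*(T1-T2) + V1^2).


dT = 105.7110 K
2*cp*1000*dT = 228970.0260
V1^2 = 4303.3600
V2 = sqrt(233273.3860) = 482.9838 m/s

482.9838 m/s


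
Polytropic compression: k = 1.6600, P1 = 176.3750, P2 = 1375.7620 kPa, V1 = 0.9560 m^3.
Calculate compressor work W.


(k-1)/k = 0.3976
(P2/P1)^exp = 2.2630
W = 2.5152 * 176.3750 * 0.9560 * (2.2630 - 1) = 535.6453 kJ

535.6453 kJ


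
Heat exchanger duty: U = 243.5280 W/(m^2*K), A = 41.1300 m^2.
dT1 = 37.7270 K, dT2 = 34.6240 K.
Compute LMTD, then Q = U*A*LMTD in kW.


LMTD = 36.1533 K
Q = 243.5280 * 41.1300 * 36.1533 = 362122.6269 W = 362.1226 kW

362.1226 kW


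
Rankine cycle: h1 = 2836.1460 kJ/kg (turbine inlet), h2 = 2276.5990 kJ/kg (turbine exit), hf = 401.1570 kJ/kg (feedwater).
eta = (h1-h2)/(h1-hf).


W = 559.5470 kJ/kg
Q_in = 2434.9890 kJ/kg
eta = 0.2298 = 22.9794%

eta = 22.9794%


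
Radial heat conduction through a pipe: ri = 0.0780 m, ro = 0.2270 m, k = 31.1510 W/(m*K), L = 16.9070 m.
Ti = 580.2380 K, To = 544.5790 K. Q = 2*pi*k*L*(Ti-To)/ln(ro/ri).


dT = 35.6590 K
ln(ro/ri) = 1.0682
Q = 2*pi*31.1510*16.9070*35.6590 / 1.0682 = 110463.3611 W

110463.3611 W
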